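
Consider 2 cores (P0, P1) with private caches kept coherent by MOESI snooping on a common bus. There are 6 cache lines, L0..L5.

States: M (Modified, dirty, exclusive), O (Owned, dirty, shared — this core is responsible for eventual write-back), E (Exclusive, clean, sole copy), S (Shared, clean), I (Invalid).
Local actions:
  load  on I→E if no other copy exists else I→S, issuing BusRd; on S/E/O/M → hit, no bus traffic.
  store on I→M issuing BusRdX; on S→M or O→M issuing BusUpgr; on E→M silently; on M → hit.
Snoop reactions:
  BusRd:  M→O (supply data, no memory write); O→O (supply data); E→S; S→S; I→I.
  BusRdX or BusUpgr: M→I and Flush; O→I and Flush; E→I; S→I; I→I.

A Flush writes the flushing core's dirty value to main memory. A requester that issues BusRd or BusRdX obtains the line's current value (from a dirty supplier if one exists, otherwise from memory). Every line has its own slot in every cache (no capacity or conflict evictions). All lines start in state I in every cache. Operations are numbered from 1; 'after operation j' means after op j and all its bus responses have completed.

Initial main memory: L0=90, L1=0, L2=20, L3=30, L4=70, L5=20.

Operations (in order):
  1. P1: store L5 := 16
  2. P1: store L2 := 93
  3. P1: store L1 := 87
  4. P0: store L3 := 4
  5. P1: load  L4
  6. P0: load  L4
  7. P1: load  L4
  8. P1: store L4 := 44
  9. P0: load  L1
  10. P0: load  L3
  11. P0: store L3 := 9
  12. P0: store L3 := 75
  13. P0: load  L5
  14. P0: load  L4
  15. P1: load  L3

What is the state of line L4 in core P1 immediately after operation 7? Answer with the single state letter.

[1] P1: store L5 := 16 | P0:I, P1:M(16) | bus: BusRdX
[2] P1: store L2 := 93 | P0:I, P1:M(93) | bus: BusRdX
[3] P1: store L1 := 87 | P0:I, P1:M(87) | bus: BusRdX
[4] P0: store L3 := 4 | P0:M(4), P1:I | bus: BusRdX
[5] P1: load  L4 | P0:I, P1:E(70) | bus: BusRd
[6] P0: load  L4 | P0:S(70), P1:S(70) | bus: BusRd
[7] P1: load  L4 | P0:S(70), P1:S(70) | bus: none
[8] P1: store L4 := 44 | P0:I, P1:M(44) | bus: BusUpgr
[9] P0: load  L1 | P0:S(87), P1:O(87) | bus: BusRd
[10] P0: load  L3 | P0:M(4), P1:I | bus: none
[11] P0: store L3 := 9 | P0:M(9), P1:I | bus: none
[12] P0: store L3 := 75 | P0:M(75), P1:I | bus: none
[13] P0: load  L5 | P0:S(16), P1:O(16) | bus: BusRd
[14] P0: load  L4 | P0:S(44), P1:O(44) | bus: BusRd
[15] P1: load  L3 | P0:O(75), P1:S(75) | bus: BusRd

state = S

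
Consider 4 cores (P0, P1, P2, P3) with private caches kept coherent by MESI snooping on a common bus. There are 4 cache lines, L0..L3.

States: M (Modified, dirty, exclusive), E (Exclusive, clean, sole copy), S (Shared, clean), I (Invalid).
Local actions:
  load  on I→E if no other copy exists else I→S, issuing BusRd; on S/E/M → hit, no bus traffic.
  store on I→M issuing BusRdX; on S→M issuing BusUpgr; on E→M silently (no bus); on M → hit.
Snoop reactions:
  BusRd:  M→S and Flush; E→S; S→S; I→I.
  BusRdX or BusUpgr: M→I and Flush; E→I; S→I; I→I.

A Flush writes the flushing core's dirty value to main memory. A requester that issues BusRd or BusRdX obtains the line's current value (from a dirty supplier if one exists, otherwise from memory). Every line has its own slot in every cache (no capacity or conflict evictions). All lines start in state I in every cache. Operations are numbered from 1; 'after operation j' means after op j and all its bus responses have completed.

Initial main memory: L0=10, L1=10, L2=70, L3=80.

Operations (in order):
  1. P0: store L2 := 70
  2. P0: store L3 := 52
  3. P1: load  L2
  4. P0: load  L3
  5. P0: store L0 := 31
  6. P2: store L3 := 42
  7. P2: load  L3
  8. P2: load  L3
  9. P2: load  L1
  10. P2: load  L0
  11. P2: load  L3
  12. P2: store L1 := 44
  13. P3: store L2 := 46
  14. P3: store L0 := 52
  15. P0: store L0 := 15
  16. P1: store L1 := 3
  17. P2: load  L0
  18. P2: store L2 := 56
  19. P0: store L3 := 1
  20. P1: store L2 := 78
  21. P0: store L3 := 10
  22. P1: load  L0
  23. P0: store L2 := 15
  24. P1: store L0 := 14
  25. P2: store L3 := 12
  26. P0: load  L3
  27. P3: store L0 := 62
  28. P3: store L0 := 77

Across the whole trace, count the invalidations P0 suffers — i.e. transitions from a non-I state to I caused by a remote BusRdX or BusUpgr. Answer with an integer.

invalidations = 5

1. P0: store L2 := 70  bus=[BusRdX]  L2: P0=M P1=I P2=I P3=I  mem[L2]=70
2. P0: store L3 := 52  bus=[BusRdX]  L3: P0=M P1=I P2=I P3=I  mem[L3]=80
3. P1: load  L2  bus=[BusRd,Flush]  L2: P0=S P1=S P2=I P3=I  mem[L2]=70
4. P0: load  L3  bus=[-]  L3: P0=M P1=I P2=I P3=I  mem[L3]=80
5. P0: store L0 := 31  bus=[BusRdX]  L0: P0=M P1=I P2=I P3=I  mem[L0]=10
6. P2: store L3 := 42  bus=[BusRdX,Flush]  L3: P0=I P1=I P2=M P3=I  mem[L3]=52
7. P2: load  L3  bus=[-]  L3: P0=I P1=I P2=M P3=I  mem[L3]=52
8. P2: load  L3  bus=[-]  L3: P0=I P1=I P2=M P3=I  mem[L3]=52
9. P2: load  L1  bus=[BusRd]  L1: P0=I P1=I P2=E P3=I  mem[L1]=10
10. P2: load  L0  bus=[BusRd,Flush]  L0: P0=S P1=I P2=S P3=I  mem[L0]=31
11. P2: load  L3  bus=[-]  L3: P0=I P1=I P2=M P3=I  mem[L3]=52
12. P2: store L1 := 44  bus=[-]  L1: P0=I P1=I P2=M P3=I  mem[L1]=10
13. P3: store L2 := 46  bus=[BusRdX]  L2: P0=I P1=I P2=I P3=M  mem[L2]=70
14. P3: store L0 := 52  bus=[BusRdX]  L0: P0=I P1=I P2=I P3=M  mem[L0]=31
15. P0: store L0 := 15  bus=[BusRdX,Flush]  L0: P0=M P1=I P2=I P3=I  mem[L0]=52
16. P1: store L1 := 3  bus=[BusRdX,Flush]  L1: P0=I P1=M P2=I P3=I  mem[L1]=44
17. P2: load  L0  bus=[BusRd,Flush]  L0: P0=S P1=I P2=S P3=I  mem[L0]=15
18. P2: store L2 := 56  bus=[BusRdX,Flush]  L2: P0=I P1=I P2=M P3=I  mem[L2]=46
19. P0: store L3 := 1  bus=[BusRdX,Flush]  L3: P0=M P1=I P2=I P3=I  mem[L3]=42
20. P1: store L2 := 78  bus=[BusRdX,Flush]  L2: P0=I P1=M P2=I P3=I  mem[L2]=56
21. P0: store L3 := 10  bus=[-]  L3: P0=M P1=I P2=I P3=I  mem[L3]=42
22. P1: load  L0  bus=[BusRd]  L0: P0=S P1=S P2=S P3=I  mem[L0]=15
23. P0: store L2 := 15  bus=[BusRdX,Flush]  L2: P0=M P1=I P2=I P3=I  mem[L2]=78
24. P1: store L0 := 14  bus=[BusUpgr]  L0: P0=I P1=M P2=I P3=I  mem[L0]=15
25. P2: store L3 := 12  bus=[BusRdX,Flush]  L3: P0=I P1=I P2=M P3=I  mem[L3]=10
26. P0: load  L3  bus=[BusRd,Flush]  L3: P0=S P1=I P2=S P3=I  mem[L3]=12
27. P3: store L0 := 62  bus=[BusRdX,Flush]  L0: P0=I P1=I P2=I P3=M  mem[L0]=14
28. P3: store L0 := 77  bus=[-]  L0: P0=I P1=I P2=I P3=M  mem[L0]=14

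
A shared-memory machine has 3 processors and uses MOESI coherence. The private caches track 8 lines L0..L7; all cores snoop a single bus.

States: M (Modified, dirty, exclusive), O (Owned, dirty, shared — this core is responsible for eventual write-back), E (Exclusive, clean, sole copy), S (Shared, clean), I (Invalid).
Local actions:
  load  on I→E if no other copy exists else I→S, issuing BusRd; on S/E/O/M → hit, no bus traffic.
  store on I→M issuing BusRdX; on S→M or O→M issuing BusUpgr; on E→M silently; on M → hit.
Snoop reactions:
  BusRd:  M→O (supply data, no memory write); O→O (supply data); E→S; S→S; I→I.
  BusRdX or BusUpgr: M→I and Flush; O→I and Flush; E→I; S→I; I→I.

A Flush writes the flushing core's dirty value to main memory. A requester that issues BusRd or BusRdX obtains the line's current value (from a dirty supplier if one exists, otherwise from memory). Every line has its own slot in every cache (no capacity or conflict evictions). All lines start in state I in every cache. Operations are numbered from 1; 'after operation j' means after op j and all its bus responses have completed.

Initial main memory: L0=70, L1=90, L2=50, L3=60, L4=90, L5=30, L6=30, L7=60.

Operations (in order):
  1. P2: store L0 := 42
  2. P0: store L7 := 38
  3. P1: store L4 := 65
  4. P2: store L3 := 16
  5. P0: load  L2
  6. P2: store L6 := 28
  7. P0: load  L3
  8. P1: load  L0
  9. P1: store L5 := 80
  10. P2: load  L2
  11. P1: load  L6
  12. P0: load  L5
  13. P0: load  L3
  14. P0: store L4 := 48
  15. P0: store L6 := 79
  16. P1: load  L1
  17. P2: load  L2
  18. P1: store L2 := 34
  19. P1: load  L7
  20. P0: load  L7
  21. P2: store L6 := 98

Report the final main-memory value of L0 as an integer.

  op1 P2: store L0 := 42 → I/I/M on L0; bus BusRdX; mem=70
  op2 P0: store L7 := 38 → M/I/I on L7; bus BusRdX; mem=60
  op3 P1: store L4 := 65 → I/M/I on L4; bus BusRdX; mem=90
  op4 P2: store L3 := 16 → I/I/M on L3; bus BusRdX; mem=60
  op5 P0: load  L2 → E/I/I on L2; bus BusRd; mem=50
  op6 P2: store L6 := 28 → I/I/M on L6; bus BusRdX; mem=30
  op7 P0: load  L3 → S/I/O on L3; bus BusRd; mem=60
  op8 P1: load  L0 → I/S/O on L0; bus BusRd; mem=70
  op9 P1: store L5 := 80 → I/M/I on L5; bus BusRdX; mem=30
  op10 P2: load  L2 → S/I/S on L2; bus BusRd; mem=50
  op11 P1: load  L6 → I/S/O on L6; bus BusRd; mem=30
  op12 P0: load  L5 → S/O/I on L5; bus BusRd; mem=30
  op13 P0: load  L3 → S/I/O on L3; bus (none); mem=60
  op14 P0: store L4 := 48 → M/I/I on L4; bus BusRdX Flush; mem=65
  op15 P0: store L6 := 79 → M/I/I on L6; bus BusRdX Flush; mem=28
  op16 P1: load  L1 → I/E/I on L1; bus BusRd; mem=90
  op17 P2: load  L2 → S/I/S on L2; bus (none); mem=50
  op18 P1: store L2 := 34 → I/M/I on L2; bus BusRdX; mem=50
  op19 P1: load  L7 → O/S/I on L7; bus BusRd; mem=60
  op20 P0: load  L7 → O/S/I on L7; bus (none); mem=60
  op21 P2: store L6 := 98 → I/I/M on L6; bus BusRdX Flush; mem=79

memory[L0] = 70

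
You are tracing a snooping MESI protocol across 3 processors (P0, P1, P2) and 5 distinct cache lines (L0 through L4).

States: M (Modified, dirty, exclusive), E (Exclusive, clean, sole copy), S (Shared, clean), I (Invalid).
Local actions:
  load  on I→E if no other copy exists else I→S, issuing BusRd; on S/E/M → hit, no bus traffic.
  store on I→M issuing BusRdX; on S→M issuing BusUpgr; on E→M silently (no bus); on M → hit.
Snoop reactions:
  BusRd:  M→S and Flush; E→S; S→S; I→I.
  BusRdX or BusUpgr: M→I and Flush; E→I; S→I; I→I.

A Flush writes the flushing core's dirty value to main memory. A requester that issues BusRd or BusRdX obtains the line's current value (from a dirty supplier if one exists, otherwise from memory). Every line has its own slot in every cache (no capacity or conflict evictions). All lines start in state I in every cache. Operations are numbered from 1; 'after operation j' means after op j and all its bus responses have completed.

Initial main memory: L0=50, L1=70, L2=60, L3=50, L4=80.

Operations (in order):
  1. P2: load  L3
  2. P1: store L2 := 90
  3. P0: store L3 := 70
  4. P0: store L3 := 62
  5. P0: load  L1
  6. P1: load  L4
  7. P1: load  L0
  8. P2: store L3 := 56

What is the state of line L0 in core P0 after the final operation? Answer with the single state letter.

[1] P2: load  L3 | P0:I, P1:I, P2:E(50) | bus: BusRd
[2] P1: store L2 := 90 | P0:I, P1:M(90), P2:I | bus: BusRdX
[3] P0: store L3 := 70 | P0:M(70), P1:I, P2:I | bus: BusRdX
[4] P0: store L3 := 62 | P0:M(62), P1:I, P2:I | bus: none
[5] P0: load  L1 | P0:E(70), P1:I, P2:I | bus: BusRd
[6] P1: load  L4 | P0:I, P1:E(80), P2:I | bus: BusRd
[7] P1: load  L0 | P0:I, P1:E(50), P2:I | bus: BusRd
[8] P2: store L3 := 56 | P0:I, P1:I, P2:M(56) | bus: BusRdX,Flush

state = I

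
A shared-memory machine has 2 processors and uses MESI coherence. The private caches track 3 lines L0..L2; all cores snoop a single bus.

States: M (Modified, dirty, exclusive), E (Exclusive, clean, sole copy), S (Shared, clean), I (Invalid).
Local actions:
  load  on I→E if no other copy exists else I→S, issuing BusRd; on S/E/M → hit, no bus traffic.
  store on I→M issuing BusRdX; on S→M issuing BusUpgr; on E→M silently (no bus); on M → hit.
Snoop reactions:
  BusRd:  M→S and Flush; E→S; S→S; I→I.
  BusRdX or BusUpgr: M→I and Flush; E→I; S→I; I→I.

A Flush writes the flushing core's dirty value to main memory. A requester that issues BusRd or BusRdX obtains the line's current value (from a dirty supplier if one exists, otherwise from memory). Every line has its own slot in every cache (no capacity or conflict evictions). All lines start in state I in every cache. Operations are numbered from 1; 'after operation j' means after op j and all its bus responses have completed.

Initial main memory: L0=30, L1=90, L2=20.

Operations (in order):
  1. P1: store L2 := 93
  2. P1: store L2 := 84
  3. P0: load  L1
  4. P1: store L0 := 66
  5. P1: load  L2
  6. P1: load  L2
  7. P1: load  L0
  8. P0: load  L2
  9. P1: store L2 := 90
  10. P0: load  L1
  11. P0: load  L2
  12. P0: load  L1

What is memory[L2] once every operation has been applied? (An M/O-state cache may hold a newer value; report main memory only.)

memory[L2] = 90

  op1 P1: store L2 := 93 → I/M on L2; bus BusRdX; mem=20
  op2 P1: store L2 := 84 → I/M on L2; bus (none); mem=20
  op3 P0: load  L1 → E/I on L1; bus BusRd; mem=90
  op4 P1: store L0 := 66 → I/M on L0; bus BusRdX; mem=30
  op5 P1: load  L2 → I/M on L2; bus (none); mem=20
  op6 P1: load  L2 → I/M on L2; bus (none); mem=20
  op7 P1: load  L0 → I/M on L0; bus (none); mem=30
  op8 P0: load  L2 → S/S on L2; bus BusRd Flush; mem=84
  op9 P1: store L2 := 90 → I/M on L2; bus BusUpgr; mem=84
  op10 P0: load  L1 → E/I on L1; bus (none); mem=90
  op11 P0: load  L2 → S/S on L2; bus BusRd Flush; mem=90
  op12 P0: load  L1 → E/I on L1; bus (none); mem=90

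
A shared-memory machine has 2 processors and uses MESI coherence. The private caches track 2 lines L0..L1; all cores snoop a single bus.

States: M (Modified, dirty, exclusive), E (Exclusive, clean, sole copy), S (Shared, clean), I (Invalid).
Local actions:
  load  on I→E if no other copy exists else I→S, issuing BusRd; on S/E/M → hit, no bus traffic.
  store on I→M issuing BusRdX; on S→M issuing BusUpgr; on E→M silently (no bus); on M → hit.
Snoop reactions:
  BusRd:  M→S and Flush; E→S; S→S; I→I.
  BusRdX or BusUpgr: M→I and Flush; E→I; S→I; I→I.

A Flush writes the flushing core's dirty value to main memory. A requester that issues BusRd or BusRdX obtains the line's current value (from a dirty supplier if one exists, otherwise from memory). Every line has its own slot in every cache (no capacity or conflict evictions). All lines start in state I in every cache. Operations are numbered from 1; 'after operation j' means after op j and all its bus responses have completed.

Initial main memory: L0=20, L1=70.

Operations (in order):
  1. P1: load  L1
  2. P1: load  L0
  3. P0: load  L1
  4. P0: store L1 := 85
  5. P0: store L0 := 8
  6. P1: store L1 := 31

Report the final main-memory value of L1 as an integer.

1. P1: load  L1  bus=[BusRd]  L1: P0=I P1=E  mem[L1]=70
2. P1: load  L0  bus=[BusRd]  L0: P0=I P1=E  mem[L0]=20
3. P0: load  L1  bus=[BusRd]  L1: P0=S P1=S  mem[L1]=70
4. P0: store L1 := 85  bus=[BusUpgr]  L1: P0=M P1=I  mem[L1]=70
5. P0: store L0 := 8  bus=[BusRdX]  L0: P0=M P1=I  mem[L0]=20
6. P1: store L1 := 31  bus=[BusRdX,Flush]  L1: P0=I P1=M  mem[L1]=85

memory[L1] = 85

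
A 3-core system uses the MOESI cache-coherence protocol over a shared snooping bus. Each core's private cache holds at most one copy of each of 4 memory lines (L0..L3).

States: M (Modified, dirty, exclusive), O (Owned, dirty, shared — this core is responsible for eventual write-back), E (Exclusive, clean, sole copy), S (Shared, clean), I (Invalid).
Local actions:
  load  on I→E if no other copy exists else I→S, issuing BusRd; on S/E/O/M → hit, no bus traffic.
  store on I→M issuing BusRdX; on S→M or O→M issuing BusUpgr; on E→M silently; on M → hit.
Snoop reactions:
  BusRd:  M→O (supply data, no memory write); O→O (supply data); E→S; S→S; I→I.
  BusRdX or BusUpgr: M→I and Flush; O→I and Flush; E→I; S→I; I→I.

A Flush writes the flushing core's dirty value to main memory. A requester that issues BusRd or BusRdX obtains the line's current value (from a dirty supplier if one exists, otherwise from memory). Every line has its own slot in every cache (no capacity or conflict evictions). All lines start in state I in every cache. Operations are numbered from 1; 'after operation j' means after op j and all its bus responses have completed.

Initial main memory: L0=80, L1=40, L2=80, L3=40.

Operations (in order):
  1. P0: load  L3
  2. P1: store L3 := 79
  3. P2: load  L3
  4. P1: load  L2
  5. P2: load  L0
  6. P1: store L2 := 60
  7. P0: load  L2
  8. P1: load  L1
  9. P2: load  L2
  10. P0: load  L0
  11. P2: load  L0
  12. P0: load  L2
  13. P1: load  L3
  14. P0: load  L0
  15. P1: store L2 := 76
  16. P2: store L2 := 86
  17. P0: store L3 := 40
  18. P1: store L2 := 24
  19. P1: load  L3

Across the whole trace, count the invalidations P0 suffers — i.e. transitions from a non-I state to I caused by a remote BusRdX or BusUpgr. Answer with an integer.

invalidations = 2

  op1 P0: load  L3 → E/I/I on L3; bus BusRd; mem=40
  op2 P1: store L3 := 79 → I/M/I on L3; bus BusRdX; mem=40
  op3 P2: load  L3 → I/O/S on L3; bus BusRd; mem=40
  op4 P1: load  L2 → I/E/I on L2; bus BusRd; mem=80
  op5 P2: load  L0 → I/I/E on L0; bus BusRd; mem=80
  op6 P1: store L2 := 60 → I/M/I on L2; bus (none); mem=80
  op7 P0: load  L2 → S/O/I on L2; bus BusRd; mem=80
  op8 P1: load  L1 → I/E/I on L1; bus BusRd; mem=40
  op9 P2: load  L2 → S/O/S on L2; bus BusRd; mem=80
  op10 P0: load  L0 → S/I/S on L0; bus BusRd; mem=80
  op11 P2: load  L0 → S/I/S on L0; bus (none); mem=80
  op12 P0: load  L2 → S/O/S on L2; bus (none); mem=80
  op13 P1: load  L3 → I/O/S on L3; bus (none); mem=40
  op14 P0: load  L0 → S/I/S on L0; bus (none); mem=80
  op15 P1: store L2 := 76 → I/M/I on L2; bus BusUpgr; mem=80
  op16 P2: store L2 := 86 → I/I/M on L2; bus BusRdX Flush; mem=76
  op17 P0: store L3 := 40 → M/I/I on L3; bus BusRdX Flush; mem=79
  op18 P1: store L2 := 24 → I/M/I on L2; bus BusRdX Flush; mem=86
  op19 P1: load  L3 → O/S/I on L3; bus BusRd; mem=79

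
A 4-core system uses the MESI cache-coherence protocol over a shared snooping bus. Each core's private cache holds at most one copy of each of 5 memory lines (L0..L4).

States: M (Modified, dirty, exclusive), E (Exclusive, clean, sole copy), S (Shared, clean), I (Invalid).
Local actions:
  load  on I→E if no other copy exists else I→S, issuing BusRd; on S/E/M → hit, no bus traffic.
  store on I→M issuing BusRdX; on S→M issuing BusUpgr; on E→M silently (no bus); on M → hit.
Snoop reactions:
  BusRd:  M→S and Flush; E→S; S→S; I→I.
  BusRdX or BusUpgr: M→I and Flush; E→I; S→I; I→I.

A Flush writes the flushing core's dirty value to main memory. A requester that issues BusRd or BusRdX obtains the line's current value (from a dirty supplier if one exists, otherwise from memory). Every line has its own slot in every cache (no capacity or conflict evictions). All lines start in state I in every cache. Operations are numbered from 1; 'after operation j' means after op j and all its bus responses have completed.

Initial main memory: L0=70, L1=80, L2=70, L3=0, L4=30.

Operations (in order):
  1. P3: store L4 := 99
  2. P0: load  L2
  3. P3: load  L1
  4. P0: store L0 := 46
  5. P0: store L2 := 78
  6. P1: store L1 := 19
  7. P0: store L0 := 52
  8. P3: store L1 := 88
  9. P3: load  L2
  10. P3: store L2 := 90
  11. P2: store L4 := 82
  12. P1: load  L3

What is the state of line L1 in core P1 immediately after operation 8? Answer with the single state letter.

state = I

1. P3: store L4 := 99  bus=[BusRdX]  L4: P0=I P1=I P2=I P3=M  mem[L4]=30
2. P0: load  L2  bus=[BusRd]  L2: P0=E P1=I P2=I P3=I  mem[L2]=70
3. P3: load  L1  bus=[BusRd]  L1: P0=I P1=I P2=I P3=E  mem[L1]=80
4. P0: store L0 := 46  bus=[BusRdX]  L0: P0=M P1=I P2=I P3=I  mem[L0]=70
5. P0: store L2 := 78  bus=[-]  L2: P0=M P1=I P2=I P3=I  mem[L2]=70
6. P1: store L1 := 19  bus=[BusRdX]  L1: P0=I P1=M P2=I P3=I  mem[L1]=80
7. P0: store L0 := 52  bus=[-]  L0: P0=M P1=I P2=I P3=I  mem[L0]=70
8. P3: store L1 := 88  bus=[BusRdX,Flush]  L1: P0=I P1=I P2=I P3=M  mem[L1]=19
9. P3: load  L2  bus=[BusRd,Flush]  L2: P0=S P1=I P2=I P3=S  mem[L2]=78
10. P3: store L2 := 90  bus=[BusUpgr]  L2: P0=I P1=I P2=I P3=M  mem[L2]=78
11. P2: store L4 := 82  bus=[BusRdX,Flush]  L4: P0=I P1=I P2=M P3=I  mem[L4]=99
12. P1: load  L3  bus=[BusRd]  L3: P0=I P1=E P2=I P3=I  mem[L3]=0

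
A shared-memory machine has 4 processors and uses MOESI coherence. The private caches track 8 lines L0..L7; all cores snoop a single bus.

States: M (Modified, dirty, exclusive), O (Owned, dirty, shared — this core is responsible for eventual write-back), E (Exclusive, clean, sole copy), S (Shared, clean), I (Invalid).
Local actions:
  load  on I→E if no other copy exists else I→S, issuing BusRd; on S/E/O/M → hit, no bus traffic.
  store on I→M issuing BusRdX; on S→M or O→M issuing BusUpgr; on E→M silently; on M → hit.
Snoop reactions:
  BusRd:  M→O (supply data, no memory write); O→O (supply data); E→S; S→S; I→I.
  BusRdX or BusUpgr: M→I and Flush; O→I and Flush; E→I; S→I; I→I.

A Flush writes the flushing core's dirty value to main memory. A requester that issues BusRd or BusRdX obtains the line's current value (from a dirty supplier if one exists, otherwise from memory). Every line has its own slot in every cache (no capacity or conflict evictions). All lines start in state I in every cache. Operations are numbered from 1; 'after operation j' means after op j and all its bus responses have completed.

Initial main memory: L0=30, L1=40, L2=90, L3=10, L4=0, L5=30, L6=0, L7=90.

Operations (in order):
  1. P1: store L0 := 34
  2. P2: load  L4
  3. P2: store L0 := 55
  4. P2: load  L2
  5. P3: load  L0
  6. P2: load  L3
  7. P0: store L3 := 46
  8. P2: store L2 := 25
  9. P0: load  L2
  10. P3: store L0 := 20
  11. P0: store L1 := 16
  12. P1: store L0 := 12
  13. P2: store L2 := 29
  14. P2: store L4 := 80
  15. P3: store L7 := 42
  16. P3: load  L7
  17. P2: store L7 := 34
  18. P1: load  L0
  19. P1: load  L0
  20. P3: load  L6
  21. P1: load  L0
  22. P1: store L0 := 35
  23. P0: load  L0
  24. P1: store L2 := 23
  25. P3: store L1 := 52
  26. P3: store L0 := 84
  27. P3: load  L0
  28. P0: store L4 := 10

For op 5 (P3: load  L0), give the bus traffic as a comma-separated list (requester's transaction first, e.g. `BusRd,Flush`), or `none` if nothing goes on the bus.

[1] P1: store L0 := 34 | P0:I, P1:M(34), P2:I, P3:I | bus: BusRdX
[2] P2: load  L4 | P0:I, P1:I, P2:E(0), P3:I | bus: BusRd
[3] P2: store L0 := 55 | P0:I, P1:I, P2:M(55), P3:I | bus: BusRdX,Flush
[4] P2: load  L2 | P0:I, P1:I, P2:E(90), P3:I | bus: BusRd
[5] P3: load  L0 | P0:I, P1:I, P2:O(55), P3:S(55) | bus: BusRd
[6] P2: load  L3 | P0:I, P1:I, P2:E(10), P3:I | bus: BusRd
[7] P0: store L3 := 46 | P0:M(46), P1:I, P2:I, P3:I | bus: BusRdX
[8] P2: store L2 := 25 | P0:I, P1:I, P2:M(25), P3:I | bus: none
[9] P0: load  L2 | P0:S(25), P1:I, P2:O(25), P3:I | bus: BusRd
[10] P3: store L0 := 20 | P0:I, P1:I, P2:I, P3:M(20) | bus: BusUpgr,Flush
[11] P0: store L1 := 16 | P0:M(16), P1:I, P2:I, P3:I | bus: BusRdX
[12] P1: store L0 := 12 | P0:I, P1:M(12), P2:I, P3:I | bus: BusRdX,Flush
[13] P2: store L2 := 29 | P0:I, P1:I, P2:M(29), P3:I | bus: BusUpgr
[14] P2: store L4 := 80 | P0:I, P1:I, P2:M(80), P3:I | bus: none
[15] P3: store L7 := 42 | P0:I, P1:I, P2:I, P3:M(42) | bus: BusRdX
[16] P3: load  L7 | P0:I, P1:I, P2:I, P3:M(42) | bus: none
[17] P2: store L7 := 34 | P0:I, P1:I, P2:M(34), P3:I | bus: BusRdX,Flush
[18] P1: load  L0 | P0:I, P1:M(12), P2:I, P3:I | bus: none
[19] P1: load  L0 | P0:I, P1:M(12), P2:I, P3:I | bus: none
[20] P3: load  L6 | P0:I, P1:I, P2:I, P3:E(0) | bus: BusRd
[21] P1: load  L0 | P0:I, P1:M(12), P2:I, P3:I | bus: none
[22] P1: store L0 := 35 | P0:I, P1:M(35), P2:I, P3:I | bus: none
[23] P0: load  L0 | P0:S(35), P1:O(35), P2:I, P3:I | bus: BusRd
[24] P1: store L2 := 23 | P0:I, P1:M(23), P2:I, P3:I | bus: BusRdX,Flush
[25] P3: store L1 := 52 | P0:I, P1:I, P2:I, P3:M(52) | bus: BusRdX,Flush
[26] P3: store L0 := 84 | P0:I, P1:I, P2:I, P3:M(84) | bus: BusRdX,Flush
[27] P3: load  L0 | P0:I, P1:I, P2:I, P3:M(84) | bus: none
[28] P0: store L4 := 10 | P0:M(10), P1:I, P2:I, P3:I | bus: BusRdX,Flush

bus = BusRd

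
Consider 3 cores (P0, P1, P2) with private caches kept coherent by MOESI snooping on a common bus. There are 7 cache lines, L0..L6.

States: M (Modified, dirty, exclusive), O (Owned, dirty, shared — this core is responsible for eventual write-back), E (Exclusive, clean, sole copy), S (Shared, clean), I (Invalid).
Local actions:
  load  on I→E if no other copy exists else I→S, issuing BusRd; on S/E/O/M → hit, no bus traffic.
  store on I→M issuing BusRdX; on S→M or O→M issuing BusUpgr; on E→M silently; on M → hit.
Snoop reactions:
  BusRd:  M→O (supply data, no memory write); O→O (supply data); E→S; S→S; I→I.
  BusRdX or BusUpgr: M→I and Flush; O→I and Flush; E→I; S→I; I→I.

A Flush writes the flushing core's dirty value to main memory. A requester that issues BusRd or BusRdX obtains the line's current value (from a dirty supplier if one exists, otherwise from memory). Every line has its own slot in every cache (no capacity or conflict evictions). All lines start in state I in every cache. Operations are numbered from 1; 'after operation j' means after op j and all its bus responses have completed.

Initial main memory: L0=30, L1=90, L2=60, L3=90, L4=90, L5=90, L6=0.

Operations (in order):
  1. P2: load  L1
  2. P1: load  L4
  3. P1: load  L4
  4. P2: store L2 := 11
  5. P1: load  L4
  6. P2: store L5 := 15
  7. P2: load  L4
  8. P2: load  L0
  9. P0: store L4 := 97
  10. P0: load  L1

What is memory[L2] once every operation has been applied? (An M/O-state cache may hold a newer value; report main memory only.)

1. P2: load  L1  bus=[BusRd]  L1: P0=I P1=I P2=E  mem[L1]=90
2. P1: load  L4  bus=[BusRd]  L4: P0=I P1=E P2=I  mem[L4]=90
3. P1: load  L4  bus=[-]  L4: P0=I P1=E P2=I  mem[L4]=90
4. P2: store L2 := 11  bus=[BusRdX]  L2: P0=I P1=I P2=M  mem[L2]=60
5. P1: load  L4  bus=[-]  L4: P0=I P1=E P2=I  mem[L4]=90
6. P2: store L5 := 15  bus=[BusRdX]  L5: P0=I P1=I P2=M  mem[L5]=90
7. P2: load  L4  bus=[BusRd]  L4: P0=I P1=S P2=S  mem[L4]=90
8. P2: load  L0  bus=[BusRd]  L0: P0=I P1=I P2=E  mem[L0]=30
9. P0: store L4 := 97  bus=[BusRdX]  L4: P0=M P1=I P2=I  mem[L4]=90
10. P0: load  L1  bus=[BusRd]  L1: P0=S P1=I P2=S  mem[L1]=90

memory[L2] = 60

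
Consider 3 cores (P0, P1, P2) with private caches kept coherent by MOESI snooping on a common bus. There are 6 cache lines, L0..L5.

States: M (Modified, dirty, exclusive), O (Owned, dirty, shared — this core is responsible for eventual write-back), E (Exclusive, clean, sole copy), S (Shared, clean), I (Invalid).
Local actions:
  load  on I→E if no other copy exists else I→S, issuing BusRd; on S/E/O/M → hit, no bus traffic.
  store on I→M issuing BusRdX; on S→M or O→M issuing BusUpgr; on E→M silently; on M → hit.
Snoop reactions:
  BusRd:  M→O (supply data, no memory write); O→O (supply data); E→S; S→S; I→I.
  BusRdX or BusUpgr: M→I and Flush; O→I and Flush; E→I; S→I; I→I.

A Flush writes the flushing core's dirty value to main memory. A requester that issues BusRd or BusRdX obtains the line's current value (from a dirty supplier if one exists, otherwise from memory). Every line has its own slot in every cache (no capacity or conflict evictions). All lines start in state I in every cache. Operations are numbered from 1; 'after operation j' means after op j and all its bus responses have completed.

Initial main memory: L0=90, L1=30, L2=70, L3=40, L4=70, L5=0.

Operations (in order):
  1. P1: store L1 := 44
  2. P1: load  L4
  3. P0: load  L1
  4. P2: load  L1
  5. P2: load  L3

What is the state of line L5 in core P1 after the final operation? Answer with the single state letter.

state = I

1. P1: store L1 := 44  bus=[BusRdX]  L1: P0=I P1=M P2=I  mem[L1]=30
2. P1: load  L4  bus=[BusRd]  L4: P0=I P1=E P2=I  mem[L4]=70
3. P0: load  L1  bus=[BusRd]  L1: P0=S P1=O P2=I  mem[L1]=30
4. P2: load  L1  bus=[BusRd]  L1: P0=S P1=O P2=S  mem[L1]=30
5. P2: load  L3  bus=[BusRd]  L3: P0=I P1=I P2=E  mem[L3]=40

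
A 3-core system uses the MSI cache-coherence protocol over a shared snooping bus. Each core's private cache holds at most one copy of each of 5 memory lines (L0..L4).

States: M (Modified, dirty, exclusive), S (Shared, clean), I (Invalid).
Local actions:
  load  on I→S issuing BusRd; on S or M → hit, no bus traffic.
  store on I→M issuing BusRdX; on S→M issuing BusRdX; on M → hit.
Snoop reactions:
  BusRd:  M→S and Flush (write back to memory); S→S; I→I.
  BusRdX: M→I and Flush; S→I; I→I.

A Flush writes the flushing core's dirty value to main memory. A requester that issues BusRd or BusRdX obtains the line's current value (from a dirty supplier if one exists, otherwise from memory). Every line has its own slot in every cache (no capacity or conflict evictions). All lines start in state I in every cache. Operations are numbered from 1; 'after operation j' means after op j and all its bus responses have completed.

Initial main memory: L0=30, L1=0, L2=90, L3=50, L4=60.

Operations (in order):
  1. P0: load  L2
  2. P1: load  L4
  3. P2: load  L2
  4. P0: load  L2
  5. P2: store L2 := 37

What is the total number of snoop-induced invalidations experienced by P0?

1. P0: load  L2  bus=[BusRd]  L2: P0=S P1=I P2=I  mem[L2]=90
2. P1: load  L4  bus=[BusRd]  L4: P0=I P1=S P2=I  mem[L4]=60
3. P2: load  L2  bus=[BusRd]  L2: P0=S P1=I P2=S  mem[L2]=90
4. P0: load  L2  bus=[-]  L2: P0=S P1=I P2=S  mem[L2]=90
5. P2: store L2 := 37  bus=[BusRdX]  L2: P0=I P1=I P2=M  mem[L2]=90

invalidations = 1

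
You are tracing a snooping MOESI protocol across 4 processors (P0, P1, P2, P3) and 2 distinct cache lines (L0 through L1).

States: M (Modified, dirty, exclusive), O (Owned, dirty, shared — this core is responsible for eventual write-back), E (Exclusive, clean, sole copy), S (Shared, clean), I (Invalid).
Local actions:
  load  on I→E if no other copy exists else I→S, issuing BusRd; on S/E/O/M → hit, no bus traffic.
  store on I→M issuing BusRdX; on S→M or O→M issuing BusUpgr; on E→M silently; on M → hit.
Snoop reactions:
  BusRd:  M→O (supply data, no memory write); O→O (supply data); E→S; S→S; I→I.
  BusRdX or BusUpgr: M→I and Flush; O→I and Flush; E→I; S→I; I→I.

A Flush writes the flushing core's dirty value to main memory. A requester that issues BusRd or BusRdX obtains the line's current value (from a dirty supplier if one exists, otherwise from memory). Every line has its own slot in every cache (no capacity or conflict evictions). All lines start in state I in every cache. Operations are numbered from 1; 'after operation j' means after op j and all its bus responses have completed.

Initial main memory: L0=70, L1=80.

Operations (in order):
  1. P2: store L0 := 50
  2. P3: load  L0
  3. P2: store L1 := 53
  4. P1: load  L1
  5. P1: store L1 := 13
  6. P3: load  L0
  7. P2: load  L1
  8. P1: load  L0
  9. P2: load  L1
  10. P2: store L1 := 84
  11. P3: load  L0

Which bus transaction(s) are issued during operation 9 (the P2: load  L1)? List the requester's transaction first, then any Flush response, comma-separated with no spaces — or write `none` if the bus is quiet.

bus = none

  op1 P2: store L0 := 50 → I/I/M/I on L0; bus BusRdX; mem=70
  op2 P3: load  L0 → I/I/O/S on L0; bus BusRd; mem=70
  op3 P2: store L1 := 53 → I/I/M/I on L1; bus BusRdX; mem=80
  op4 P1: load  L1 → I/S/O/I on L1; bus BusRd; mem=80
  op5 P1: store L1 := 13 → I/M/I/I on L1; bus BusUpgr Flush; mem=53
  op6 P3: load  L0 → I/I/O/S on L0; bus (none); mem=70
  op7 P2: load  L1 → I/O/S/I on L1; bus BusRd; mem=53
  op8 P1: load  L0 → I/S/O/S on L0; bus BusRd; mem=70
  op9 P2: load  L1 → I/O/S/I on L1; bus (none); mem=53
  op10 P2: store L1 := 84 → I/I/M/I on L1; bus BusUpgr Flush; mem=13
  op11 P3: load  L0 → I/S/O/S on L0; bus (none); mem=70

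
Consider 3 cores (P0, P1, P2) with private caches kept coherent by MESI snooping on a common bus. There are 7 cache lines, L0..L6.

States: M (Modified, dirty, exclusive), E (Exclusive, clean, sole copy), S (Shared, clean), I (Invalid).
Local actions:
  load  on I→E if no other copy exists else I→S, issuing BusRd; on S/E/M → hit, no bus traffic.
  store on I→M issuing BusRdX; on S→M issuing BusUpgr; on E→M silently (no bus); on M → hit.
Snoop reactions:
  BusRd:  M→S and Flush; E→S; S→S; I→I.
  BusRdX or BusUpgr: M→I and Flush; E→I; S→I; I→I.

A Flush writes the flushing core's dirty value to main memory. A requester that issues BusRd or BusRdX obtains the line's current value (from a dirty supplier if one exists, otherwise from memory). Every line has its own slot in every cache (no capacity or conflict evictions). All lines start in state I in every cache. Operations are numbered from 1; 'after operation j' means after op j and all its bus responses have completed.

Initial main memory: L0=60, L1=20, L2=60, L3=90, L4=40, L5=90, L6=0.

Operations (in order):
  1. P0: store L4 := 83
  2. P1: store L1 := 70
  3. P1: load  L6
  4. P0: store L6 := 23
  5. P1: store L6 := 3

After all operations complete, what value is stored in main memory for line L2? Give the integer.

memory[L2] = 60

  op1 P0: store L4 := 83 → M/I/I on L4; bus BusRdX; mem=40
  op2 P1: store L1 := 70 → I/M/I on L1; bus BusRdX; mem=20
  op3 P1: load  L6 → I/E/I on L6; bus BusRd; mem=0
  op4 P0: store L6 := 23 → M/I/I on L6; bus BusRdX; mem=0
  op5 P1: store L6 := 3 → I/M/I on L6; bus BusRdX Flush; mem=23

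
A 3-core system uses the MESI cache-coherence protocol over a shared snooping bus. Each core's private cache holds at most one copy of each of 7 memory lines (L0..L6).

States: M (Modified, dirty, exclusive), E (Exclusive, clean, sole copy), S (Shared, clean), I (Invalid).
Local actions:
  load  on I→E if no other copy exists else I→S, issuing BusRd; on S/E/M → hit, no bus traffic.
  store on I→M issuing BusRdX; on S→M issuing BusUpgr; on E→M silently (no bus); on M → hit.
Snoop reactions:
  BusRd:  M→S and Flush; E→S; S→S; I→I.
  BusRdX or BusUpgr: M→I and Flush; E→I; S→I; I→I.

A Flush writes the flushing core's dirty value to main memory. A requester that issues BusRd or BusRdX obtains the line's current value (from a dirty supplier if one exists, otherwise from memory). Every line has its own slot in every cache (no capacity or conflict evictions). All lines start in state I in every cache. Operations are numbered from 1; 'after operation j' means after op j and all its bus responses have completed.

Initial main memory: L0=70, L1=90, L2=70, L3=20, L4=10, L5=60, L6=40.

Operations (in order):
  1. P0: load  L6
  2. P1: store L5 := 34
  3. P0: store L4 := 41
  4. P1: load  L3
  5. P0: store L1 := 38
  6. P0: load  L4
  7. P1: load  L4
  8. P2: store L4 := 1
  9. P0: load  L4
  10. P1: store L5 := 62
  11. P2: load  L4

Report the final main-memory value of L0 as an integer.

memory[L0] = 70

[1] P0: load  L6 | P0:E(40), P1:I, P2:I | bus: BusRd
[2] P1: store L5 := 34 | P0:I, P1:M(34), P2:I | bus: BusRdX
[3] P0: store L4 := 41 | P0:M(41), P1:I, P2:I | bus: BusRdX
[4] P1: load  L3 | P0:I, P1:E(20), P2:I | bus: BusRd
[5] P0: store L1 := 38 | P0:M(38), P1:I, P2:I | bus: BusRdX
[6] P0: load  L4 | P0:M(41), P1:I, P2:I | bus: none
[7] P1: load  L4 | P0:S(41), P1:S(41), P2:I | bus: BusRd,Flush
[8] P2: store L4 := 1 | P0:I, P1:I, P2:M(1) | bus: BusRdX
[9] P0: load  L4 | P0:S(1), P1:I, P2:S(1) | bus: BusRd,Flush
[10] P1: store L5 := 62 | P0:I, P1:M(62), P2:I | bus: none
[11] P2: load  L4 | P0:S(1), P1:I, P2:S(1) | bus: none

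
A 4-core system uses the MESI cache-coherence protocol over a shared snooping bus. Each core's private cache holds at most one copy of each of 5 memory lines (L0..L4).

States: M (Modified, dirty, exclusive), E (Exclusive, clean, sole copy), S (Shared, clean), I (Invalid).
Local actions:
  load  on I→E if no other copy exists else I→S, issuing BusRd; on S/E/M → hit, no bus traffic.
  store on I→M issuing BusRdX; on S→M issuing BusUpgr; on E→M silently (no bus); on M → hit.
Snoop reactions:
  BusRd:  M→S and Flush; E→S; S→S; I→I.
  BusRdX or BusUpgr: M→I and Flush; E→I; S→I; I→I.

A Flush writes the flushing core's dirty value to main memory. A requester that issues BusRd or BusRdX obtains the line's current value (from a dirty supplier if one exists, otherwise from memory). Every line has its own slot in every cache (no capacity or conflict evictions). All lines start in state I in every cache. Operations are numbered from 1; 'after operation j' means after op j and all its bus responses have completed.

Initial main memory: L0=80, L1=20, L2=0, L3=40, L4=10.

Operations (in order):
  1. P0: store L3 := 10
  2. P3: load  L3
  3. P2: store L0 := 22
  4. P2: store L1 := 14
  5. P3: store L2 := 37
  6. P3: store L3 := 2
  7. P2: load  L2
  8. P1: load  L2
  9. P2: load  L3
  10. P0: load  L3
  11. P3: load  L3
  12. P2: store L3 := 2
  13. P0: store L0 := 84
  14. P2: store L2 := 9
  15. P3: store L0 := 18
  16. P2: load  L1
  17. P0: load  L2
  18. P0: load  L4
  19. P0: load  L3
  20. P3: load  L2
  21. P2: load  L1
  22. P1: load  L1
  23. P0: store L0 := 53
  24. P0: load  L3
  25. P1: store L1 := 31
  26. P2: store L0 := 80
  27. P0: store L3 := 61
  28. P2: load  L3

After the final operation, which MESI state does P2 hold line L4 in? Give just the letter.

[1] P0: store L3 := 10 | P0:M(10), P1:I, P2:I, P3:I | bus: BusRdX
[2] P3: load  L3 | P0:S(10), P1:I, P2:I, P3:S(10) | bus: BusRd,Flush
[3] P2: store L0 := 22 | P0:I, P1:I, P2:M(22), P3:I | bus: BusRdX
[4] P2: store L1 := 14 | P0:I, P1:I, P2:M(14), P3:I | bus: BusRdX
[5] P3: store L2 := 37 | P0:I, P1:I, P2:I, P3:M(37) | bus: BusRdX
[6] P3: store L3 := 2 | P0:I, P1:I, P2:I, P3:M(2) | bus: BusUpgr
[7] P2: load  L2 | P0:I, P1:I, P2:S(37), P3:S(37) | bus: BusRd,Flush
[8] P1: load  L2 | P0:I, P1:S(37), P2:S(37), P3:S(37) | bus: BusRd
[9] P2: load  L3 | P0:I, P1:I, P2:S(2), P3:S(2) | bus: BusRd,Flush
[10] P0: load  L3 | P0:S(2), P1:I, P2:S(2), P3:S(2) | bus: BusRd
[11] P3: load  L3 | P0:S(2), P1:I, P2:S(2), P3:S(2) | bus: none
[12] P2: store L3 := 2 | P0:I, P1:I, P2:M(2), P3:I | bus: BusUpgr
[13] P0: store L0 := 84 | P0:M(84), P1:I, P2:I, P3:I | bus: BusRdX,Flush
[14] P2: store L2 := 9 | P0:I, P1:I, P2:M(9), P3:I | bus: BusUpgr
[15] P3: store L0 := 18 | P0:I, P1:I, P2:I, P3:M(18) | bus: BusRdX,Flush
[16] P2: load  L1 | P0:I, P1:I, P2:M(14), P3:I | bus: none
[17] P0: load  L2 | P0:S(9), P1:I, P2:S(9), P3:I | bus: BusRd,Flush
[18] P0: load  L4 | P0:E(10), P1:I, P2:I, P3:I | bus: BusRd
[19] P0: load  L3 | P0:S(2), P1:I, P2:S(2), P3:I | bus: BusRd,Flush
[20] P3: load  L2 | P0:S(9), P1:I, P2:S(9), P3:S(9) | bus: BusRd
[21] P2: load  L1 | P0:I, P1:I, P2:M(14), P3:I | bus: none
[22] P1: load  L1 | P0:I, P1:S(14), P2:S(14), P3:I | bus: BusRd,Flush
[23] P0: store L0 := 53 | P0:M(53), P1:I, P2:I, P3:I | bus: BusRdX,Flush
[24] P0: load  L3 | P0:S(2), P1:I, P2:S(2), P3:I | bus: none
[25] P1: store L1 := 31 | P0:I, P1:M(31), P2:I, P3:I | bus: BusUpgr
[26] P2: store L0 := 80 | P0:I, P1:I, P2:M(80), P3:I | bus: BusRdX,Flush
[27] P0: store L3 := 61 | P0:M(61), P1:I, P2:I, P3:I | bus: BusUpgr
[28] P2: load  L3 | P0:S(61), P1:I, P2:S(61), P3:I | bus: BusRd,Flush

state = I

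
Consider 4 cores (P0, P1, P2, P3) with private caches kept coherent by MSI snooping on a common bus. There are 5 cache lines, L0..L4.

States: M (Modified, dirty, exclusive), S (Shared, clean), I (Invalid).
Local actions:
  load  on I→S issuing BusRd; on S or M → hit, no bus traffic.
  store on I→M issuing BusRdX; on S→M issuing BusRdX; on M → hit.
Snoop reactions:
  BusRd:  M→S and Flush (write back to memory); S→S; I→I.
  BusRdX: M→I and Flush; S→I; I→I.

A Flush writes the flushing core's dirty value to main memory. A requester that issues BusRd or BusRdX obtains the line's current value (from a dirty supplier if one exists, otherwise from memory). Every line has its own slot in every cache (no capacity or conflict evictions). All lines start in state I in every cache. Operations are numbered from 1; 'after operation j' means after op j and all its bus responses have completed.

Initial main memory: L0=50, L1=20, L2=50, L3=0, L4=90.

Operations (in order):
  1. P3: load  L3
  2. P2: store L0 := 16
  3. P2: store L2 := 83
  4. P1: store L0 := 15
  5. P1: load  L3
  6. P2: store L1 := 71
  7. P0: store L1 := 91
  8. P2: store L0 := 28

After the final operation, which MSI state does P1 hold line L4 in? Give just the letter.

state = I

[1] P3: load  L3 | P0:I, P1:I, P2:I, P3:S(0) | bus: BusRd
[2] P2: store L0 := 16 | P0:I, P1:I, P2:M(16), P3:I | bus: BusRdX
[3] P2: store L2 := 83 | P0:I, P1:I, P2:M(83), P3:I | bus: BusRdX
[4] P1: store L0 := 15 | P0:I, P1:M(15), P2:I, P3:I | bus: BusRdX,Flush
[5] P1: load  L3 | P0:I, P1:S(0), P2:I, P3:S(0) | bus: BusRd
[6] P2: store L1 := 71 | P0:I, P1:I, P2:M(71), P3:I | bus: BusRdX
[7] P0: store L1 := 91 | P0:M(91), P1:I, P2:I, P3:I | bus: BusRdX,Flush
[8] P2: store L0 := 28 | P0:I, P1:I, P2:M(28), P3:I | bus: BusRdX,Flush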